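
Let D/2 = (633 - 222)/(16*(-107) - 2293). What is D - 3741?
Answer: -4994509/1335 ≈ -3741.2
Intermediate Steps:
D = -274/1335 (D = 2*((633 - 222)/(16*(-107) - 2293)) = 2*(411/(-1712 - 2293)) = 2*(411/(-4005)) = 2*(411*(-1/4005)) = 2*(-137/1335) = -274/1335 ≈ -0.20524)
D - 3741 = -274/1335 - 3741 = -4994509/1335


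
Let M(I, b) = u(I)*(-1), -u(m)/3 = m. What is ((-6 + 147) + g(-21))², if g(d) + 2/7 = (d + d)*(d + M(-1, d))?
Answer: 64657681/49 ≈ 1.3195e+6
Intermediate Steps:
u(m) = -3*m
M(I, b) = 3*I (M(I, b) = -3*I*(-1) = 3*I)
g(d) = -2/7 + 2*d*(-3 + d) (g(d) = -2/7 + (d + d)*(d + 3*(-1)) = -2/7 + (2*d)*(d - 3) = -2/7 + (2*d)*(-3 + d) = -2/7 + 2*d*(-3 + d))
((-6 + 147) + g(-21))² = ((-6 + 147) + (-2/7 - 6*(-21) + 2*(-21)²))² = (141 + (-2/7 + 126 + 2*441))² = (141 + (-2/7 + 126 + 882))² = (141 + 7054/7)² = (8041/7)² = 64657681/49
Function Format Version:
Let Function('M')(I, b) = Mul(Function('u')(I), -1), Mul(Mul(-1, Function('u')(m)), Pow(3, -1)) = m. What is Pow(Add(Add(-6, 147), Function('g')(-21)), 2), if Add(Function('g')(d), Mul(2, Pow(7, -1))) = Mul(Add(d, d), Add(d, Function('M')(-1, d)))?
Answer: Rational(64657681, 49) ≈ 1.3195e+6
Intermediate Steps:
Function('u')(m) = Mul(-3, m)
Function('M')(I, b) = Mul(3, I) (Function('M')(I, b) = Mul(Mul(-3, I), -1) = Mul(3, I))
Function('g')(d) = Add(Rational(-2, 7), Mul(2, d, Add(-3, d))) (Function('g')(d) = Add(Rational(-2, 7), Mul(Add(d, d), Add(d, Mul(3, -1)))) = Add(Rational(-2, 7), Mul(Mul(2, d), Add(d, -3))) = Add(Rational(-2, 7), Mul(Mul(2, d), Add(-3, d))) = Add(Rational(-2, 7), Mul(2, d, Add(-3, d))))
Pow(Add(Add(-6, 147), Function('g')(-21)), 2) = Pow(Add(Add(-6, 147), Add(Rational(-2, 7), Mul(-6, -21), Mul(2, Pow(-21, 2)))), 2) = Pow(Add(141, Add(Rational(-2, 7), 126, Mul(2, 441))), 2) = Pow(Add(141, Add(Rational(-2, 7), 126, 882)), 2) = Pow(Add(141, Rational(7054, 7)), 2) = Pow(Rational(8041, 7), 2) = Rational(64657681, 49)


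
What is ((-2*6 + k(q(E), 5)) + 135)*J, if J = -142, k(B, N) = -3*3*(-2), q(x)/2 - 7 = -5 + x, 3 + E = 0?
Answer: -20022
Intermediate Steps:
E = -3 (E = -3 + 0 = -3)
q(x) = 4 + 2*x (q(x) = 14 + 2*(-5 + x) = 14 + (-10 + 2*x) = 4 + 2*x)
k(B, N) = 18 (k(B, N) = -9*(-2) = 18)
((-2*6 + k(q(E), 5)) + 135)*J = ((-2*6 + 18) + 135)*(-142) = ((-12 + 18) + 135)*(-142) = (6 + 135)*(-142) = 141*(-142) = -20022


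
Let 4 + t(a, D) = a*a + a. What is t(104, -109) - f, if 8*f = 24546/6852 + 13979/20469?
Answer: 2041244519447/187004784 ≈ 10915.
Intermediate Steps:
t(a, D) = -4 + a + a² (t(a, D) = -4 + (a*a + a) = -4 + (a² + a) = -4 + (a + a²) = -4 + a + a²)
f = 99702697/187004784 (f = (24546/6852 + 13979/20469)/8 = (24546*(1/6852) + 13979*(1/20469))/8 = (4091/1142 + 13979/20469)/8 = (⅛)*(99702697/23375598) = 99702697/187004784 ≈ 0.53316)
t(104, -109) - f = (-4 + 104 + 104²) - 1*99702697/187004784 = (-4 + 104 + 10816) - 99702697/187004784 = 10916 - 99702697/187004784 = 2041244519447/187004784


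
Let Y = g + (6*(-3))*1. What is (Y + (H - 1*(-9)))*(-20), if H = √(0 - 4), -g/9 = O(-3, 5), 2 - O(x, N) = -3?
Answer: 1080 - 40*I ≈ 1080.0 - 40.0*I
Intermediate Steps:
O(x, N) = 5 (O(x, N) = 2 - 1*(-3) = 2 + 3 = 5)
g = -45 (g = -9*5 = -45)
H = 2*I (H = √(-4) = 2*I ≈ 2.0*I)
Y = -63 (Y = -45 + (6*(-3))*1 = -45 - 18*1 = -45 - 18 = -63)
(Y + (H - 1*(-9)))*(-20) = (-63 + (2*I - 1*(-9)))*(-20) = (-63 + (2*I + 9))*(-20) = (-63 + (9 + 2*I))*(-20) = (-54 + 2*I)*(-20) = 1080 - 40*I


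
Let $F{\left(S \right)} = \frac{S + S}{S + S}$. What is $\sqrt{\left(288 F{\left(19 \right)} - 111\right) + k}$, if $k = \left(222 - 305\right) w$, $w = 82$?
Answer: $i \sqrt{6629} \approx 81.419 i$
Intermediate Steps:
$F{\left(S \right)} = 1$ ($F{\left(S \right)} = \frac{2 S}{2 S} = 2 S \frac{1}{2 S} = 1$)
$k = -6806$ ($k = \left(222 - 305\right) 82 = \left(-83\right) 82 = -6806$)
$\sqrt{\left(288 F{\left(19 \right)} - 111\right) + k} = \sqrt{\left(288 \cdot 1 - 111\right) - 6806} = \sqrt{\left(288 - 111\right) - 6806} = \sqrt{177 - 6806} = \sqrt{-6629} = i \sqrt{6629}$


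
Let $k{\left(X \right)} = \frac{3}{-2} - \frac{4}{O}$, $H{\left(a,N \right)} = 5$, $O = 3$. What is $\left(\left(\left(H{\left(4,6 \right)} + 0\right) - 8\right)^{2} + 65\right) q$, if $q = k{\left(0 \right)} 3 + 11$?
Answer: $185$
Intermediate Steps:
$k{\left(X \right)} = - \frac{17}{6}$ ($k{\left(X \right)} = \frac{3}{-2} - \frac{4}{3} = 3 \left(- \frac{1}{2}\right) - \frac{4}{3} = - \frac{3}{2} - \frac{4}{3} = - \frac{17}{6}$)
$q = \frac{5}{2}$ ($q = \left(- \frac{17}{6}\right) 3 + 11 = - \frac{17}{2} + 11 = \frac{5}{2} \approx 2.5$)
$\left(\left(\left(H{\left(4,6 \right)} + 0\right) - 8\right)^{2} + 65\right) q = \left(\left(\left(5 + 0\right) - 8\right)^{2} + 65\right) \frac{5}{2} = \left(\left(5 - 8\right)^{2} + 65\right) \frac{5}{2} = \left(\left(-3\right)^{2} + 65\right) \frac{5}{2} = \left(9 + 65\right) \frac{5}{2} = 74 \cdot \frac{5}{2} = 185$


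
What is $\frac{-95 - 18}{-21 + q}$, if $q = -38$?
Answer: $\frac{113}{59} \approx 1.9153$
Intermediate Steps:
$\frac{-95 - 18}{-21 + q} = \frac{-95 - 18}{-21 - 38} = - \frac{113}{-59} = \left(-113\right) \left(- \frac{1}{59}\right) = \frac{113}{59}$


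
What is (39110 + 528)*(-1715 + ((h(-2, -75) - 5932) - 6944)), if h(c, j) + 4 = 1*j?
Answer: -581489460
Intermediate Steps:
h(c, j) = -4 + j (h(c, j) = -4 + 1*j = -4 + j)
(39110 + 528)*(-1715 + ((h(-2, -75) - 5932) - 6944)) = (39110 + 528)*(-1715 + (((-4 - 75) - 5932) - 6944)) = 39638*(-1715 + ((-79 - 5932) - 6944)) = 39638*(-1715 + (-6011 - 6944)) = 39638*(-1715 - 12955) = 39638*(-14670) = -581489460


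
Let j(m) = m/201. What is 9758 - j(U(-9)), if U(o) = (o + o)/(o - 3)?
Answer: 1307571/134 ≈ 9758.0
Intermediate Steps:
U(o) = 2*o/(-3 + o) (U(o) = (2*o)/(-3 + o) = 2*o/(-3 + o))
j(m) = m/201 (j(m) = m*(1/201) = m/201)
9758 - j(U(-9)) = 9758 - 2*(-9)/(-3 - 9)/201 = 9758 - 2*(-9)/(-12)/201 = 9758 - 2*(-9)*(-1/12)/201 = 9758 - 3/(201*2) = 9758 - 1*1/134 = 9758 - 1/134 = 1307571/134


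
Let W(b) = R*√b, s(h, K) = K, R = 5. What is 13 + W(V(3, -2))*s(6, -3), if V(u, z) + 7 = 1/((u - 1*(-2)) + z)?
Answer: 13 - 10*I*√15 ≈ 13.0 - 38.73*I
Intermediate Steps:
V(u, z) = -7 + 1/(2 + u + z) (V(u, z) = -7 + 1/((u - 1*(-2)) + z) = -7 + 1/((u + 2) + z) = -7 + 1/((2 + u) + z) = -7 + 1/(2 + u + z))
W(b) = 5*√b
13 + W(V(3, -2))*s(6, -3) = 13 + (5*√((-13 - 7*3 - 7*(-2))/(2 + 3 - 2)))*(-3) = 13 + (5*√((-13 - 21 + 14)/3))*(-3) = 13 + (5*√((⅓)*(-20)))*(-3) = 13 + (5*√(-20/3))*(-3) = 13 + (5*(2*I*√15/3))*(-3) = 13 + (10*I*√15/3)*(-3) = 13 - 10*I*√15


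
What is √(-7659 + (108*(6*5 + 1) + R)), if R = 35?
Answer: 2*I*√1069 ≈ 65.391*I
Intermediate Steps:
√(-7659 + (108*(6*5 + 1) + R)) = √(-7659 + (108*(6*5 + 1) + 35)) = √(-7659 + (108*(30 + 1) + 35)) = √(-7659 + (108*31 + 35)) = √(-7659 + (3348 + 35)) = √(-7659 + 3383) = √(-4276) = 2*I*√1069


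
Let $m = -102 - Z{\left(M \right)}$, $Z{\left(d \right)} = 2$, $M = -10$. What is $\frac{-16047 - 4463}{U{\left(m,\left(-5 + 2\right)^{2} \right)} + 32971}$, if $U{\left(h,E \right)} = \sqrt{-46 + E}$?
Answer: $- \frac{338117605}{543543439} + \frac{10255 i \sqrt{37}}{543543439} \approx -0.62206 + 0.00011476 i$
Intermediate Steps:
$m = -104$ ($m = -102 - 2 = -104$)
$\frac{-16047 - 4463}{U{\left(m,\left(-5 + 2\right)^{2} \right)} + 32971} = \frac{-16047 - 4463}{\sqrt{-46 + \left(-5 + 2\right)^{2}} + 32971} = - \frac{20510}{\sqrt{-46 + \left(-3\right)^{2}} + 32971} = - \frac{20510}{\sqrt{-46 + 9} + 32971} = - \frac{20510}{\sqrt{-37} + 32971} = - \frac{20510}{i \sqrt{37} + 32971} = - \frac{20510}{32971 + i \sqrt{37}}$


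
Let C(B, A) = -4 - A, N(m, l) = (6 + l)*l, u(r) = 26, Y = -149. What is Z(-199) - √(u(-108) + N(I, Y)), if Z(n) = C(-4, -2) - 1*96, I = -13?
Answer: -98 - √21333 ≈ -244.06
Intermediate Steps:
N(m, l) = l*(6 + l)
Z(n) = -98 (Z(n) = (-4 - 1*(-2)) - 1*96 = (-4 + 2) - 96 = -2 - 96 = -98)
Z(-199) - √(u(-108) + N(I, Y)) = -98 - √(26 - 149*(6 - 149)) = -98 - √(26 - 149*(-143)) = -98 - √(26 + 21307) = -98 - √21333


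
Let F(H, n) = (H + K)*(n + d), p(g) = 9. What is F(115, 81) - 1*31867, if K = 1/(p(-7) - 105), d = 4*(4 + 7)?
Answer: -1679357/96 ≈ -17493.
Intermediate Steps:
d = 44 (d = 4*11 = 44)
K = -1/96 (K = 1/(9 - 105) = 1/(-96) = -1/96 ≈ -0.010417)
F(H, n) = (44 + n)*(-1/96 + H) (F(H, n) = (H - 1/96)*(n + 44) = (-1/96 + H)*(44 + n) = (44 + n)*(-1/96 + H))
F(115, 81) - 1*31867 = (-11/24 + 44*115 - 1/96*81 + 115*81) - 1*31867 = (-11/24 + 5060 - 27/32 + 9315) - 31867 = 1379875/96 - 31867 = -1679357/96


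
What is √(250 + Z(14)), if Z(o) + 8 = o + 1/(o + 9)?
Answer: √135447/23 ≈ 16.001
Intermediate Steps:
Z(o) = -8 + o + 1/(9 + o) (Z(o) = -8 + (o + 1/(o + 9)) = -8 + (o + 1/(9 + o)) = -8 + o + 1/(9 + o))
√(250 + Z(14)) = √(250 + (-71 + 14 + 14²)/(9 + 14)) = √(250 + (-71 + 14 + 196)/23) = √(250 + (1/23)*139) = √(250 + 139/23) = √(5889/23) = √135447/23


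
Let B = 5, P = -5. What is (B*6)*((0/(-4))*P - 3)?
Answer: -90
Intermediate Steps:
(B*6)*((0/(-4))*P - 3) = (5*6)*((0/(-4))*(-5) - 3) = 30*((0*(-¼))*(-5) - 3) = 30*(0*(-5) - 3) = 30*(0 - 3) = 30*(-3) = -90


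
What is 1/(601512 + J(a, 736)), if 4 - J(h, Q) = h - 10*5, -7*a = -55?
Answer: 7/4210907 ≈ 1.6623e-6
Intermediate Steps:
a = 55/7 (a = -1/7*(-55) = 55/7 ≈ 7.8571)
J(h, Q) = 54 - h (J(h, Q) = 4 - (h - 10*5) = 4 - (h - 50) = 4 - (-50 + h) = 4 + (50 - h) = 54 - h)
1/(601512 + J(a, 736)) = 1/(601512 + (54 - 1*55/7)) = 1/(601512 + (54 - 55/7)) = 1/(601512 + 323/7) = 1/(4210907/7) = 7/4210907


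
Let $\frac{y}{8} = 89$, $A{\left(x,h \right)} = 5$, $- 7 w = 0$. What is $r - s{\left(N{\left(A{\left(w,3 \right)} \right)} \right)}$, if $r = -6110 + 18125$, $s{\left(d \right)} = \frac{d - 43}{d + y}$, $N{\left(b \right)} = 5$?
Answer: $\frac{8614793}{717} \approx 12015.0$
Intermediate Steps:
$w = 0$ ($w = \left(- \frac{1}{7}\right) 0 = 0$)
$y = 712$ ($y = 8 \cdot 89 = 712$)
$s{\left(d \right)} = \frac{-43 + d}{712 + d}$ ($s{\left(d \right)} = \frac{d - 43}{d + 712} = \frac{-43 + d}{712 + d}$)
$r = 12015$
$r - s{\left(N{\left(A{\left(w,3 \right)} \right)} \right)} = 12015 - \frac{-43 + 5}{712 + 5} = 12015 - \frac{1}{717} \left(-38\right) = 12015 - - \frac{38}{717} = 12015 + \frac{38}{717} = \frac{8614793}{717}$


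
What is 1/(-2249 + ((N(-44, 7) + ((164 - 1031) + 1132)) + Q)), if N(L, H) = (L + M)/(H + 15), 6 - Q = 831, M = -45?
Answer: -22/61887 ≈ -0.00035549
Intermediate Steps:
Q = -825 (Q = 6 - 1*831 = 6 - 831 = -825)
N(L, H) = (-45 + L)/(15 + H) (N(L, H) = (L - 45)/(H + 15) = (-45 + L)/(15 + H))
1/(-2249 + ((N(-44, 7) + ((164 - 1031) + 1132)) + Q)) = 1/(-2249 + (((-45 - 44)/(15 + 7) + ((164 - 1031) + 1132)) - 825)) = 1/(-2249 + ((-89/22 + (-867 + 1132)) - 825)) = 1/(-2249 + (((1/22)*(-89) + 265) - 825)) = 1/(-2249 + ((-89/22 + 265) - 825)) = 1/(-2249 + (5741/22 - 825)) = 1/(-2249 - 12409/22) = 1/(-61887/22) = -22/61887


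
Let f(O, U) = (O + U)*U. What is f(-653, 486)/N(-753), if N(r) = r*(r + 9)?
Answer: -4509/31124 ≈ -0.14487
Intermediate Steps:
f(O, U) = U*(O + U)
N(r) = r*(9 + r)
f(-653, 486)/N(-753) = (486*(-653 + 486))/((-753*(9 - 753))) = (486*(-167))/((-753*(-744))) = -81162/560232 = -81162*1/560232 = -4509/31124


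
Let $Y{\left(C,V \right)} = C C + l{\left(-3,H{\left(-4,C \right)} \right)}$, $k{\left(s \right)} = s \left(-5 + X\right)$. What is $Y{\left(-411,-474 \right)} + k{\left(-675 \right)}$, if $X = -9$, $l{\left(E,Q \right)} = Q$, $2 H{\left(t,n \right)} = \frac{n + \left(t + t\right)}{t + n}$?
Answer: $\frac{148048349}{830} \approx 1.7837 \cdot 10^{5}$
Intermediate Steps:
$H{\left(t,n \right)} = \frac{n + 2 t}{2 \left(n + t\right)}$ ($H{\left(t,n \right)} = \frac{\left(n + \left(t + t\right)\right) \frac{1}{t + n}}{2} = \frac{\left(n + 2 t\right) \frac{1}{n + t}}{2} = \frac{\frac{1}{n + t} \left(n + 2 t\right)}{2} = \frac{n + 2 t}{2 \left(n + t\right)}$)
$k{\left(s \right)} = - 14 s$ ($k{\left(s \right)} = s \left(-5 - 9\right) = s \left(-14\right) = - 14 s$)
$Y{\left(C,V \right)} = C^{2} + \frac{-4 + \frac{C}{2}}{-4 + C}$ ($Y{\left(C,V \right)} = C C + \frac{-4 + \frac{C}{2}}{C - 4} = C^{2} + \frac{-4 + \frac{C}{2}}{-4 + C}$)
$Y{\left(-411,-474 \right)} + k{\left(-675 \right)} = \frac{-8 - 411 + 2 \left(-411\right)^{2} \left(-4 - 411\right)}{2 \left(-4 - 411\right)} - -9450 = \frac{-8 - 411 + 2 \cdot 168921 \left(-415\right)}{2 \left(-415\right)} + 9450 = \frac{1}{2} \left(- \frac{1}{415}\right) \left(-8 - 411 - 140204430\right) + 9450 = \frac{1}{2} \left(- \frac{1}{415}\right) \left(-140204849\right) + 9450 = \frac{140204849}{830} + 9450 = \frac{148048349}{830}$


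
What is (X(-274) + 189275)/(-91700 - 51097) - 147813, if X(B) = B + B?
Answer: -7035813896/47599 ≈ -1.4781e+5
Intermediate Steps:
X(B) = 2*B
(X(-274) + 189275)/(-91700 - 51097) - 147813 = (2*(-274) + 189275)/(-91700 - 51097) - 147813 = (-548 + 189275)/(-142797) - 147813 = 188727*(-1/142797) - 147813 = -62909/47599 - 147813 = -7035813896/47599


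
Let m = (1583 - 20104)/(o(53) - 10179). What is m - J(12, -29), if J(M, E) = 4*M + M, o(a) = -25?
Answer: -593719/10204 ≈ -58.185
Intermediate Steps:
J(M, E) = 5*M
m = 18521/10204 (m = (1583 - 20104)/(-25 - 10179) = -18521/(-10204) = -18521*(-1/10204) = 18521/10204 ≈ 1.8151)
m - J(12, -29) = 18521/10204 - 5*12 = 18521/10204 - 1*60 = 18521/10204 - 60 = -593719/10204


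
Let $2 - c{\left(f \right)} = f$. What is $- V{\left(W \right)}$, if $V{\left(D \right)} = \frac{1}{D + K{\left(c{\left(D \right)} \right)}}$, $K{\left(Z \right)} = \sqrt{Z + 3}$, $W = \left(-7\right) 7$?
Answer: $\frac{49}{2347} + \frac{3 \sqrt{6}}{2347} \approx 0.024009$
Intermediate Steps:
$c{\left(f \right)} = 2 - f$
$W = -49$
$K{\left(Z \right)} = \sqrt{3 + Z}$
$V{\left(D \right)} = \frac{1}{D + \sqrt{5 - D}}$ ($V{\left(D \right)} = \frac{1}{D + \sqrt{3 - \left(-2 + D\right)}} = \frac{1}{D + \sqrt{5 - D}}$)
$- V{\left(W \right)} = - \frac{1}{-49 + \sqrt{5 - -49}} = - \frac{1}{-49 + \sqrt{5 + 49}} = - \frac{1}{-49 + \sqrt{54}} = - \frac{1}{-49 + 3 \sqrt{6}}$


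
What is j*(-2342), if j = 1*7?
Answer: -16394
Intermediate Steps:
j = 7
j*(-2342) = 7*(-2342) = -16394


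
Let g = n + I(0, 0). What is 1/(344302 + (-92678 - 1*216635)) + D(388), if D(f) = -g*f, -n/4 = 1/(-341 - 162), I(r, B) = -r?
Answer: -54302425/17599467 ≈ -3.0855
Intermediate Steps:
n = 4/503 (n = -4/(-341 - 162) = -4/(-503) = -4*(-1/503) = 4/503 ≈ 0.0079523)
g = 4/503 (g = 4/503 - 1*0 = 4/503 + 0 = 4/503 ≈ 0.0079523)
D(f) = -4*f/503
1/(344302 + (-92678 - 1*216635)) + D(388) = 1/(344302 + (-92678 - 1*216635)) - 4/503*388 = 1/(344302 + (-92678 - 216635)) - 1552/503 = 1/(344302 - 309313) - 1552/503 = 1/34989 - 1552/503 = -54302425/17599467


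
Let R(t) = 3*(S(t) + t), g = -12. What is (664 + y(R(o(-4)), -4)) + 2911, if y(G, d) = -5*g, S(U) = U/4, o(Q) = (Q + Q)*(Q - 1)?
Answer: 3635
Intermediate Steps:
o(Q) = 2*Q*(-1 + Q) (o(Q) = (2*Q)*(-1 + Q) = 2*Q*(-1 + Q))
S(U) = U/4 (S(U) = U*(¼) = U/4)
R(t) = 15*t/4 (R(t) = 3*(t/4 + t) = 3*(5*t/4) = 15*t/4)
y(G, d) = 60 (y(G, d) = -5*(-12) = 60)
(664 + y(R(o(-4)), -4)) + 2911 = (664 + 60) + 2911 = 724 + 2911 = 3635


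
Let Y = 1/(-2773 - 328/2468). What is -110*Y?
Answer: 67870/1711023 ≈ 0.039666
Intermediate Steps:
Y = -617/1711023 (Y = 1/(-2773 - 328*1/2468) = 1/(-2773 - 82/617) = 1/(-1711023/617) = -617/1711023 ≈ -0.00036060)
-110*Y = -110*(-617/1711023) = 67870/1711023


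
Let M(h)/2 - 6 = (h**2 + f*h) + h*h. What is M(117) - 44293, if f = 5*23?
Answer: 37385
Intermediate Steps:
f = 115
M(h) = 12 + 4*h**2 + 230*h (M(h) = 12 + 2*((h**2 + 115*h) + h*h) = 12 + 2*((h**2 + 115*h) + h**2) = 12 + 2*(2*h**2 + 115*h) = 12 + (4*h**2 + 230*h) = 12 + 4*h**2 + 230*h)
M(117) - 44293 = (12 + 4*117**2 + 230*117) - 44293 = (12 + 4*13689 + 26910) - 44293 = (12 + 54756 + 26910) - 44293 = 81678 - 44293 = 37385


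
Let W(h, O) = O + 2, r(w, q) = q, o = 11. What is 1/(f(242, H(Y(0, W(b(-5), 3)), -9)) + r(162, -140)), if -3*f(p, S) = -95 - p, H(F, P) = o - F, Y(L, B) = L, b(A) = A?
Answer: -3/83 ≈ -0.036145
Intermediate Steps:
W(h, O) = 2 + O
H(F, P) = 11 - F
f(p, S) = 95/3 + p/3 (f(p, S) = -(-95 - p)/3 = 95/3 + p/3)
1/(f(242, H(Y(0, W(b(-5), 3)), -9)) + r(162, -140)) = 1/((95/3 + (⅓)*242) - 140) = 1/((95/3 + 242/3) - 140) = 1/(337/3 - 140) = 1/(-83/3) = -3/83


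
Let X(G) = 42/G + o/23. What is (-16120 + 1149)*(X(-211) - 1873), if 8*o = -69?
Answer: 47347179803/1688 ≈ 2.8049e+7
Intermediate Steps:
o = -69/8 (o = (1/8)*(-69) = -69/8 ≈ -8.6250)
X(G) = -3/8 + 42/G (X(G) = 42/G - 69/8/23 = 42/G - 69/8*1/23 = 42/G - 3/8 = -3/8 + 42/G)
(-16120 + 1149)*(X(-211) - 1873) = (-16120 + 1149)*((-3/8 + 42/(-211)) - 1873) = -14971*((-3/8 + 42*(-1/211)) - 1873) = -14971*((-3/8 - 42/211) - 1873) = -14971*(-969/1688 - 1873) = -14971*(-3162593/1688) = 47347179803/1688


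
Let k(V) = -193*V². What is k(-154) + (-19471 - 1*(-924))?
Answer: -4595735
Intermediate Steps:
k(-154) + (-19471 - 1*(-924)) = -193*(-154)² + (-19471 - 1*(-924)) = -193*23716 + (-19471 + 924) = -4577188 - 18547 = -4595735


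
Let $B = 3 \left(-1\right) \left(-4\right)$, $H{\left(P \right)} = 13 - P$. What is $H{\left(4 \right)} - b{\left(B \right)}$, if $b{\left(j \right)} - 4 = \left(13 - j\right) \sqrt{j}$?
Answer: $5 - 2 \sqrt{3} \approx 1.5359$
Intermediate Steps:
$B = 12$ ($B = \left(-3\right) \left(-4\right) = 12$)
$b{\left(j \right)} = 4 + \sqrt{j} \left(13 - j\right)$ ($b{\left(j \right)} = 4 + \left(13 - j\right) \sqrt{j} = 4 + \sqrt{j} \left(13 - j\right)$)
$H{\left(4 \right)} - b{\left(B \right)} = \left(13 - 4\right) - \left(4 - 12^{\frac{3}{2}} + 13 \sqrt{12}\right) = \left(13 - 4\right) - \left(4 - 24 \sqrt{3} + 13 \cdot 2 \sqrt{3}\right) = 9 - \left(4 - 24 \sqrt{3} + 26 \sqrt{3}\right) = 9 - \left(4 + 2 \sqrt{3}\right) = 5 - 2 \sqrt{3}$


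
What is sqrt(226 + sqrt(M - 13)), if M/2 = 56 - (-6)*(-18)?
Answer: sqrt(226 + 3*I*sqrt(13)) ≈ 15.038 + 0.35965*I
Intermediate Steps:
M = -104 (M = 2*(56 - (-6)*(-18)) = 2*(56 - 1*108) = 2*(56 - 108) = 2*(-52) = -104)
sqrt(226 + sqrt(M - 13)) = sqrt(226 + sqrt(-104 - 13)) = sqrt(226 + sqrt(-117)) = sqrt(226 + 3*I*sqrt(13))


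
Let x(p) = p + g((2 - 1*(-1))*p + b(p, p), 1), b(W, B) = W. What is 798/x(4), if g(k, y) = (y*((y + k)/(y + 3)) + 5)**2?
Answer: 12768/1433 ≈ 8.9100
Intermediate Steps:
g(k, y) = (5 + y*(k + y)/(3 + y))**2 (g(k, y) = (y*((k + y)/(3 + y)) + 5)**2 = (y*(k + y)/(3 + y) + 5)**2 = (5 + y*(k + y)/(3 + y))**2)
x(p) = p + (21 + 4*p)**2/16 (x(p) = p + (15 + 1**2 + 5*1 + ((2 - 1*(-1))*p + p)*1)**2/(3 + 1)**2 = p + (15 + 1 + 5 + ((2 + 1)*p + p)*1)**2/4**2 = p + (15 + 1 + 5 + (3*p + p)*1)**2/16 = p + (15 + 1 + 5 + (4*p)*1)**2/16 = p + (15 + 1 + 5 + 4*p)**2/16 = p + (21 + 4*p)**2/16)
798/x(4) = 798/(4 + (21 + 4*4)**2/16) = 798/(4 + (21 + 16)**2/16) = 798/(4 + (1/16)*37**2) = 798/(4 + (1/16)*1369) = 798/(4 + 1369/16) = 798/(1433/16) = 798*(16/1433) = 12768/1433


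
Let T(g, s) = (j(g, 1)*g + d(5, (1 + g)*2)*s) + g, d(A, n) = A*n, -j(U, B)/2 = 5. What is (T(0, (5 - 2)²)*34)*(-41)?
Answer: -125460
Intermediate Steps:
j(U, B) = -10 (j(U, B) = -2*5 = -10)
T(g, s) = -9*g + s*(10 + 10*g) (T(g, s) = (-10*g + (5*((1 + g)*2))*s) + g = (-10*g + (5*(2 + 2*g))*s) + g = (-10*g + (10 + 10*g)*s) + g = (-10*g + s*(10 + 10*g)) + g = -9*g + s*(10 + 10*g))
(T(0, (5 - 2)²)*34)*(-41) = ((-9*0 + 10*(5 - 2)²*(1 + 0))*34)*(-41) = ((0 + 10*3²*1)*34)*(-41) = ((0 + 10*9*1)*34)*(-41) = ((0 + 90)*34)*(-41) = (90*34)*(-41) = 3060*(-41) = -125460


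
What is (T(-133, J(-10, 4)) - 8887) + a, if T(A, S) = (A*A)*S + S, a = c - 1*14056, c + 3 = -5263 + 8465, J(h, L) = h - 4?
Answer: -267404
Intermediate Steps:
J(h, L) = -4 + h
c = 3199 (c = -3 + (-5263 + 8465) = -3 + 3202 = 3199)
a = -10857 (a = 3199 - 1*14056 = 3199 - 14056 = -10857)
T(A, S) = S + S*A**2 (T(A, S) = A**2*S + S = S*A**2 + S = S + S*A**2)
(T(-133, J(-10, 4)) - 8887) + a = ((-4 - 10)*(1 + (-133)**2) - 8887) - 10857 = (-14*(1 + 17689) - 8887) - 10857 = (-14*17690 - 8887) - 10857 = (-247660 - 8887) - 10857 = -256547 - 10857 = -267404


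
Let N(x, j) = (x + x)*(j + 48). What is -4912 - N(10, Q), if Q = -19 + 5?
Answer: -5592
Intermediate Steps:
Q = -14
N(x, j) = 2*x*(48 + j) (N(x, j) = (2*x)*(48 + j) = 2*x*(48 + j))
-4912 - N(10, Q) = -4912 - 2*10*(48 - 14) = -4912 - 2*10*34 = -4912 - 1*680 = -4912 - 680 = -5592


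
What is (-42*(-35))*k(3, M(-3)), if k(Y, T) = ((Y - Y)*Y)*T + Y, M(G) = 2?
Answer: 4410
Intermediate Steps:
k(Y, T) = Y (k(Y, T) = (0*Y)*T + Y = 0*T + Y = 0 + Y = Y)
(-42*(-35))*k(3, M(-3)) = -42*(-35)*3 = 1470*3 = 4410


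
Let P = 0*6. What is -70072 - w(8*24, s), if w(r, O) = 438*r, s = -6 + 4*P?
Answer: -154168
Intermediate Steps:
P = 0
s = -6 (s = -6 + 4*0 = -6 + 0 = -6)
-70072 - w(8*24, s) = -70072 - 438*8*24 = -70072 - 438*192 = -70072 - 1*84096 = -70072 - 84096 = -154168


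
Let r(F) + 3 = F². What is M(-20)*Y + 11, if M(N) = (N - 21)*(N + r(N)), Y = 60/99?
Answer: -308777/33 ≈ -9356.9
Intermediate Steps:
Y = 20/33 (Y = 60*(1/99) = 20/33 ≈ 0.60606)
r(F) = -3 + F²
M(N) = (-21 + N)*(-3 + N + N²) (M(N) = (N - 21)*(N + (-3 + N²)) = (-21 + N)*(-3 + N + N²))
M(-20)*Y + 11 = (63 + (-20)³ - 24*(-20) - 20*(-20)²)*(20/33) + 11 = (63 - 8000 + 480 - 20*400)*(20/33) + 11 = (63 - 8000 + 480 - 8000)*(20/33) + 11 = -15457*20/33 + 11 = -309140/33 + 11 = -308777/33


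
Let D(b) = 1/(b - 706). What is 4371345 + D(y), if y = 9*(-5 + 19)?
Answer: 2535380099/580 ≈ 4.3713e+6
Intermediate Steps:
y = 126 (y = 9*14 = 126)
D(b) = 1/(-706 + b)
4371345 + D(y) = 4371345 + 1/(-706 + 126) = 4371345 + 1/(-580) = 4371345 - 1/580 = 2535380099/580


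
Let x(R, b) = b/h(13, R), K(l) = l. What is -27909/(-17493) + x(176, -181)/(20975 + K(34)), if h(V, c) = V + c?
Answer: 753844408/472513419 ≈ 1.5954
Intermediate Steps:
x(R, b) = b/(13 + R)
-27909/(-17493) + x(176, -181)/(20975 + K(34)) = -27909/(-17493) + (-181/(13 + 176))/(20975 + 34) = -27909*(-1/17493) - 181/189/21009 = 1329/833 - 181*1/189*(1/21009) = 1329/833 - 181/189*1/21009 = 1329/833 - 181/3970701 = 753844408/472513419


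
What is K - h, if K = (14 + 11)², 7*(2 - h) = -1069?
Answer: 3292/7 ≈ 470.29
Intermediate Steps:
h = 1083/7 (h = 2 - ⅐*(-1069) = 2 + 1069/7 = 1083/7 ≈ 154.71)
K = 625 (K = 25² = 625)
K - h = 625 - 1*1083/7 = 625 - 1083/7 = 3292/7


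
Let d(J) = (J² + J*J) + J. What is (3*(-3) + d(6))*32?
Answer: 2208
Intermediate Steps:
d(J) = J + 2*J² (d(J) = (J² + J²) + J = 2*J² + J = J + 2*J²)
(3*(-3) + d(6))*32 = (3*(-3) + 6*(1 + 2*6))*32 = (-9 + 6*(1 + 12))*32 = (-9 + 6*13)*32 = (-9 + 78)*32 = 69*32 = 2208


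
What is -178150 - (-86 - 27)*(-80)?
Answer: -187190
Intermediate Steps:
-178150 - (-86 - 27)*(-80) = -178150 - (-113)*(-80) = -178150 - 1*9040 = -178150 - 9040 = -187190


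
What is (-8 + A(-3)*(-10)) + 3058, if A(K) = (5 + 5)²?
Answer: 2050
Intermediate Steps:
A(K) = 100 (A(K) = 10² = 100)
(-8 + A(-3)*(-10)) + 3058 = (-8 + 100*(-10)) + 3058 = (-8 - 1000) + 3058 = -1008 + 3058 = 2050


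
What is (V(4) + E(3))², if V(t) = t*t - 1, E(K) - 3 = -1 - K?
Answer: 196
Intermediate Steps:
E(K) = 2 - K (E(K) = 3 + (-1 - K) = 2 - K)
V(t) = -1 + t² (V(t) = t² - 1 = -1 + t²)
(V(4) + E(3))² = ((-1 + 4²) + (2 - 1*3))² = ((-1 + 16) + (2 - 3))² = (15 - 1)² = 14² = 196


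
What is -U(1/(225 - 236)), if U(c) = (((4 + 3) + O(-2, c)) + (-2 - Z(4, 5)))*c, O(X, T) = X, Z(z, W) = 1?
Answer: 2/11 ≈ 0.18182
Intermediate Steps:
U(c) = 2*c (U(c) = (((4 + 3) - 2) + (-2 - 1*1))*c = ((7 - 2) + (-2 - 1))*c = (5 - 3)*c = 2*c)
-U(1/(225 - 236)) = -2/(225 - 236) = -2/(-11) = -2*(-1)/11 = -1*(-2/11) = 2/11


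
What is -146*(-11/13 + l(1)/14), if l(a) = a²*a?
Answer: 10293/91 ≈ 113.11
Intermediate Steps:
l(a) = a³
-146*(-11/13 + l(1)/14) = -146*(-11/13 + 1³/14) = -146*(-11*1/13 + 1*(1/14)) = -146*(-11/13 + 1/14) = -146*(-141/182) = 10293/91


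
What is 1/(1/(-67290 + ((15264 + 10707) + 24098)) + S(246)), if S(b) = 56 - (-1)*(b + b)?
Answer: 17221/9437107 ≈ 0.0018248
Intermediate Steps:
S(b) = 56 + 2*b (S(b) = 56 - (-1)*2*b = 56 - (-2)*b = 56 + 2*b)
1/(1/(-67290 + ((15264 + 10707) + 24098)) + S(246)) = 1/(1/(-67290 + ((15264 + 10707) + 24098)) + (56 + 2*246)) = 1/(1/(-67290 + (25971 + 24098)) + (56 + 492)) = 1/(1/(-67290 + 50069) + 548) = 1/(1/(-17221) + 548) = 1/(-1/17221 + 548) = 1/(9437107/17221) = 17221/9437107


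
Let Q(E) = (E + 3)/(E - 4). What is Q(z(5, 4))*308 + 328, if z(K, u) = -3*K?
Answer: 9928/19 ≈ 522.53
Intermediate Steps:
Q(E) = (3 + E)/(-4 + E)
Q(z(5, 4))*308 + 328 = ((3 - 3*5)/(-4 - 3*5))*308 + 328 = ((3 - 15)/(-4 - 15))*308 + 328 = (-12/(-19))*308 + 328 = -1/19*(-12)*308 + 328 = (12/19)*308 + 328 = 3696/19 + 328 = 9928/19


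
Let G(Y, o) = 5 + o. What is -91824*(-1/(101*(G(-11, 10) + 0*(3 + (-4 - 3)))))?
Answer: 30608/505 ≈ 60.610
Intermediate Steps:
-91824*(-1/(101*(G(-11, 10) + 0*(3 + (-4 - 3))))) = -91824*(-1/(101*((5 + 10) + 0*(3 + (-4 - 3))))) = -91824*(-1/(101*(15 + 0*(3 - 7)))) = -91824*(-1/(101*(15 + 0*(-4)))) = -91824*(-1/(101*(15 + 0))) = -91824/(15*(-101)) = -91824/(-1515) = -91824*(-1/1515) = 30608/505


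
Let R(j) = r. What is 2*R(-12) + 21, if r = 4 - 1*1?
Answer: 27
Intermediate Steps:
r = 3 (r = 4 - 1 = 3)
R(j) = 3
2*R(-12) + 21 = 2*3 + 21 = 6 + 21 = 27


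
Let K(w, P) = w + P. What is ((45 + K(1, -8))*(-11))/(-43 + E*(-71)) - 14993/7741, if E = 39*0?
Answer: 2591039/332863 ≈ 7.7841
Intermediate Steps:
K(w, P) = P + w
E = 0
((45 + K(1, -8))*(-11))/(-43 + E*(-71)) - 14993/7741 = ((45 + (-8 + 1))*(-11))/(-43 + 0*(-71)) - 14993/7741 = ((45 - 7)*(-11))/(-43 + 0) - 14993*1/7741 = (38*(-11))/(-43) - 14993/7741 = -418*(-1/43) - 14993/7741 = 418/43 - 14993/7741 = 2591039/332863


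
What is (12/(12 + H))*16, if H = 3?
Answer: 64/5 ≈ 12.800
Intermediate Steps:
(12/(12 + H))*16 = (12/(12 + 3))*16 = (12/15)*16 = (12*(1/15))*16 = (⅘)*16 = 64/5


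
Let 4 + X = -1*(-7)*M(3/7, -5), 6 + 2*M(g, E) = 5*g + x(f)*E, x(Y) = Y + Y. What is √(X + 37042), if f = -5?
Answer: √148798/2 ≈ 192.87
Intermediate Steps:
x(Y) = 2*Y
M(g, E) = -3 - 5*E + 5*g/2 (M(g, E) = -3 + (5*g + (2*(-5))*E)/2 = -3 + (5*g - 10*E)/2 = -3 + (-10*E + 5*g)/2 = -3 + (-5*E + 5*g/2) = -3 - 5*E + 5*g/2)
X = 315/2 (X = -4 - 1*(-7)*(-3 - 5*(-5) + 5*(3/7)/2) = -4 - (-7)*(-3 + 25 + 5*(3*(⅐))/2) = -4 - (-7)*(-3 + 25 + (5/2)*(3/7)) = -4 - (-7)*(-3 + 25 + 15/14) = -4 - (-7)*323/14 = -4 - 1*(-323/2) = -4 + 323/2 = 315/2 ≈ 157.50)
√(X + 37042) = √(315/2 + 37042) = √(74399/2) = √148798/2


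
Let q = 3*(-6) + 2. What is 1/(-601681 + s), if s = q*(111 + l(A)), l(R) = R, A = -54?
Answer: -1/602593 ≈ -1.6595e-6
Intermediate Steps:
q = -16 (q = -18 + 2 = -16)
s = -912 (s = -16*(111 - 54) = -16*57 = -912)
1/(-601681 + s) = 1/(-601681 - 912) = 1/(-602593) = -1/602593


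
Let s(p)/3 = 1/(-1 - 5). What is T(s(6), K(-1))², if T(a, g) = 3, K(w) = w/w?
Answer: 9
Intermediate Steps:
s(p) = -½ (s(p) = 3/(-1 - 5) = 3/(-6) = 3*(-⅙) = -½)
K(w) = 1
T(s(6), K(-1))² = 3² = 9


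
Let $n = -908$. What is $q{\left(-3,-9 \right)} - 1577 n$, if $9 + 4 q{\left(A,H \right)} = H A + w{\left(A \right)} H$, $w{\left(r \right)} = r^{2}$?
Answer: $\frac{5727601}{4} \approx 1.4319 \cdot 10^{6}$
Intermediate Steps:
$q{\left(A,H \right)} = - \frac{9}{4} + \frac{A H}{4} + \frac{H A^{2}}{4}$ ($q{\left(A,H \right)} = - \frac{9}{4} + \frac{H A + A^{2} H}{4} = - \frac{9}{4} + \frac{A H + H A^{2}}{4} = - \frac{9}{4} + \left(\frac{A H}{4} + \frac{H A^{2}}{4}\right) = - \frac{9}{4} + \frac{A H}{4} + \frac{H A^{2}}{4}$)
$q{\left(-3,-9 \right)} - 1577 n = \left(- \frac{9}{4} + \frac{1}{4} \left(-3\right) \left(-9\right) + \frac{1}{4} \left(-9\right) \left(-3\right)^{2}\right) - -1431916 = \left(- \frac{9}{4} + \frac{27}{4} + \frac{1}{4} \left(-9\right) 9\right) + 1431916 = \left(- \frac{9}{4} + \frac{27}{4} - \frac{81}{4}\right) + 1431916 = - \frac{63}{4} + 1431916 = \frac{5727601}{4}$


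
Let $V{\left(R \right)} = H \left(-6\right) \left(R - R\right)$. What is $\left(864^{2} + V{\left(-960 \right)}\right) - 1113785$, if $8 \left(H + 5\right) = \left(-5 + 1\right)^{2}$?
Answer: $-367289$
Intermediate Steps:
$H = -3$ ($H = -5 + \frac{\left(-5 + 1\right)^{2}}{8} = -5 + \frac{\left(-4\right)^{2}}{8} = -5 + \frac{1}{8} \cdot 16 = -5 + 2 = -3$)
$V{\left(R \right)} = 0$ ($V{\left(R \right)} = \left(-3\right) \left(-6\right) \left(R - R\right) = 18 \cdot 0 = 0$)
$\left(864^{2} + V{\left(-960 \right)}\right) - 1113785 = \left(864^{2} + 0\right) - 1113785 = \left(746496 + 0\right) - 1113785 = 746496 - 1113785 = -367289$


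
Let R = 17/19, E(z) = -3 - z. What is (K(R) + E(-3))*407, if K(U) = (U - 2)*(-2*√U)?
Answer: 17094*√323/361 ≈ 851.02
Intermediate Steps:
R = 17/19 (R = 17*(1/19) = 17/19 ≈ 0.89474)
K(U) = -2*√U*(-2 + U) (K(U) = (-2 + U)*(-2*√U) = -2*√U*(-2 + U))
(K(R) + E(-3))*407 = (2*√(17/19)*(2 - 1*17/19) + (-3 - 1*(-3)))*407 = (2*(√323/19)*(2 - 17/19) + (-3 + 3))*407 = (2*(√323/19)*(21/19) + 0)*407 = (42*√323/361 + 0)*407 = (42*√323/361)*407 = 17094*√323/361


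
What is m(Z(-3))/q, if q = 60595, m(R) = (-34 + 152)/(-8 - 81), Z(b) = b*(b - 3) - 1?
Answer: -118/5392955 ≈ -2.1880e-5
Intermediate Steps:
Z(b) = -1 + b*(-3 + b) (Z(b) = b*(-3 + b) - 1 = -1 + b*(-3 + b))
m(R) = -118/89 (m(R) = 118/(-89) = 118*(-1/89) = -118/89)
m(Z(-3))/q = -118/89/60595 = -118/89*1/60595 = -118/5392955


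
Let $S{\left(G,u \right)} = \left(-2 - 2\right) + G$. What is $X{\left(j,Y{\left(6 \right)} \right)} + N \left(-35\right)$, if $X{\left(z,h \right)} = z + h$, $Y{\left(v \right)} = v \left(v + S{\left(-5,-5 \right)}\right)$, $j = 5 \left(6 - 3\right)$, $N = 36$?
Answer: $-1263$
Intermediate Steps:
$j = 15$ ($j = 5 \cdot 3 = 15$)
$S{\left(G,u \right)} = -4 + G$
$Y{\left(v \right)} = v \left(-9 + v\right)$ ($Y{\left(v \right)} = v \left(v - 9\right) = v \left(-9 + v\right)$)
$X{\left(z,h \right)} = h + z$
$X{\left(j,Y{\left(6 \right)} \right)} + N \left(-35\right) = \left(6 \left(-9 + 6\right) + 15\right) + 36 \left(-35\right) = \left(6 \left(-3\right) + 15\right) - 1260 = \left(-18 + 15\right) - 1260 = -3 - 1260 = -1263$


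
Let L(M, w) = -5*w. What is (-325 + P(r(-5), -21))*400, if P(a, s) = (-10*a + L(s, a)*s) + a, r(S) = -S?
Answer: 62000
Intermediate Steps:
P(a, s) = -9*a - 5*a*s (P(a, s) = (-10*a + (-5*a)*s) + a = (-10*a - 5*a*s) + a = -9*a - 5*a*s)
(-325 + P(r(-5), -21))*400 = (-325 + (-1*(-5))*(-9 - 5*(-21)))*400 = (-325 + 5*(-9 + 105))*400 = (-325 + 5*96)*400 = (-325 + 480)*400 = 155*400 = 62000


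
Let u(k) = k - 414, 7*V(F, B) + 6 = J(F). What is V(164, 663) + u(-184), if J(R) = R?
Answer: -4028/7 ≈ -575.43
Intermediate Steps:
V(F, B) = -6/7 + F/7
u(k) = -414 + k
V(164, 663) + u(-184) = (-6/7 + (1/7)*164) + (-414 - 184) = (-6/7 + 164/7) - 598 = 158/7 - 598 = -4028/7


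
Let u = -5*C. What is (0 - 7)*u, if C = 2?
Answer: 70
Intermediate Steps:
u = -10 (u = -5*2 = -10)
(0 - 7)*u = (0 - 7)*(-10) = -7*(-10) = 70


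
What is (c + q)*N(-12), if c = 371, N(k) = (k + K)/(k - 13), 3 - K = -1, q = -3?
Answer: 2944/25 ≈ 117.76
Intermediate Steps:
K = 4 (K = 3 - 1*(-1) = 3 + 1 = 4)
N(k) = (4 + k)/(-13 + k) (N(k) = (k + 4)/(k - 13) = (4 + k)/(-13 + k))
(c + q)*N(-12) = (371 - 3)*((4 - 12)/(-13 - 12)) = 368*(-8/(-25)) = 368*(-1/25*(-8)) = 368*(8/25) = 2944/25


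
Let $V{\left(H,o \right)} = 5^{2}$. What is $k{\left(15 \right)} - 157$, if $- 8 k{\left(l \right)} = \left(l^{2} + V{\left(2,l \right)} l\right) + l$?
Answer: $- \frac{1871}{8} \approx -233.88$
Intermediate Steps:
$V{\left(H,o \right)} = 25$
$k{\left(l \right)} = - \frac{13 l}{4} - \frac{l^{2}}{8}$ ($k{\left(l \right)} = - \frac{\left(l^{2} + 25 l\right) + l}{8} = - \frac{l^{2} + 26 l}{8} = - \frac{13 l}{4} - \frac{l^{2}}{8}$)
$k{\left(15 \right)} - 157 = \left(- \frac{1}{8}\right) 15 \left(26 + 15\right) - 157 = \left(- \frac{1}{8}\right) 15 \cdot 41 - 157 = - \frac{615}{8} - 157 = - \frac{1871}{8}$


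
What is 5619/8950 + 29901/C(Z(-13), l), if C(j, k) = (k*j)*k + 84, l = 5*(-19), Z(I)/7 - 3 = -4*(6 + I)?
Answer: 11272476021/17528655550 ≈ 0.64309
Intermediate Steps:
Z(I) = -147 - 28*I (Z(I) = 21 + 7*(-4*(6 + I)) = 21 + 7*(-24 - 4*I) = 21 + (-168 - 28*I) = -147 - 28*I)
l = -95
C(j, k) = 84 + j*k² (C(j, k) = (j*k)*k + 84 = j*k² + 84 = 84 + j*k²)
5619/8950 + 29901/C(Z(-13), l) = 5619/8950 + 29901/(84 + (-147 - 28*(-13))*(-95)²) = 5619*(1/8950) + 29901/(84 + (-147 + 364)*9025) = 5619/8950 + 29901/(84 + 217*9025) = 5619/8950 + 29901/(84 + 1958425) = 5619/8950 + 29901/1958509 = 11272476021/17528655550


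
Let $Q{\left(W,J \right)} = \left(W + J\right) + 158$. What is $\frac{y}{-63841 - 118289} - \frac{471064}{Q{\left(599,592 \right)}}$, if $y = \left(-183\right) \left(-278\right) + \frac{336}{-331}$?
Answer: $- \frac{4736803854377}{13554084245} \approx -349.47$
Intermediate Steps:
$Q{\left(W,J \right)} = 158 + J + W$ ($Q{\left(W,J \right)} = \left(J + W\right) + 158 = 158 + J + W$)
$y = \frac{16838958}{331}$ ($y = 50874 + 336 \left(- \frac{1}{331}\right) = 50874 - \frac{336}{331} = \frac{16838958}{331} \approx 50873.0$)
$\frac{y}{-63841 - 118289} - \frac{471064}{Q{\left(599,592 \right)}} = \frac{16838958}{331 \left(-63841 - 118289\right)} - \frac{471064}{158 + 592 + 599} = \frac{16838958}{331 \left(-182130\right)} - \frac{471064}{1349} = \frac{16838958}{331} \left(- \frac{1}{182130}\right) - \frac{471064}{1349} = - \frac{2806493}{10047505} - \frac{471064}{1349} = - \frac{4736803854377}{13554084245}$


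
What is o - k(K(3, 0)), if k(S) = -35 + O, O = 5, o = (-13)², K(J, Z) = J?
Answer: 199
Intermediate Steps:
o = 169
k(S) = -30 (k(S) = -35 + 5 = -30)
o - k(K(3, 0)) = 169 - 1*(-30) = 169 + 30 = 199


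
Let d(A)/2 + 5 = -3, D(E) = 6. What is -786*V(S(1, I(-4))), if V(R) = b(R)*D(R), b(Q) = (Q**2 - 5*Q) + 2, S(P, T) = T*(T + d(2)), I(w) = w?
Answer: -28305432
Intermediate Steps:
d(A) = -16 (d(A) = -10 + 2*(-3) = -10 - 6 = -16)
S(P, T) = T*(-16 + T) (S(P, T) = T*(T - 16) = T*(-16 + T))
b(Q) = 2 + Q**2 - 5*Q
V(R) = 12 - 30*R + 6*R**2 (V(R) = (2 + R**2 - 5*R)*6 = 12 - 30*R + 6*R**2)
-786*V(S(1, I(-4))) = -786*(12 - (-120)*(-16 - 4) + 6*(-4*(-16 - 4))**2) = -786*(12 - (-120)*(-20) + 6*(-4*(-20))**2) = -786*(12 - 30*80 + 6*80**2) = -786*(12 - 2400 + 6*6400) = -786*(12 - 2400 + 38400) = -786*36012 = -28305432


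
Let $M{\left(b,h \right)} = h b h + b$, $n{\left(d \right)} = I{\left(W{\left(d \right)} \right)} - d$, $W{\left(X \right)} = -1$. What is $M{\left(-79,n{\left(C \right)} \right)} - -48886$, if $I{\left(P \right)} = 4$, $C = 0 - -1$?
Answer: $48096$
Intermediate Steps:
$C = 1$ ($C = 0 + 1 = 1$)
$n{\left(d \right)} = 4 - d$
$M{\left(b,h \right)} = b + b h^{2}$ ($M{\left(b,h \right)} = b h h + b = b h^{2} + b = b + b h^{2}$)
$M{\left(-79,n{\left(C \right)} \right)} - -48886 = - 79 \left(1 + \left(4 - 1\right)^{2}\right) - -48886 = - 79 \left(1 + \left(4 - 1\right)^{2}\right) + 48886 = - 79 \left(1 + 3^{2}\right) + 48886 = - 79 \left(1 + 9\right) + 48886 = \left(-79\right) 10 + 48886 = -790 + 48886 = 48096$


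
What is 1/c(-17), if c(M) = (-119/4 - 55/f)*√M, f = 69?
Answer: 276*I*√17/143327 ≈ 0.0079397*I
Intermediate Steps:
c(M) = -8431*√M/276 (c(M) = (-119/4 - 55/69)*√M = -8431*√M/276)
1/c(-17) = 1/(-8431*I*√17/276) = 276*I*√17/143327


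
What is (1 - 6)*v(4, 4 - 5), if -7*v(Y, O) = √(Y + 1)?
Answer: 5*√5/7 ≈ 1.5972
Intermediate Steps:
v(Y, O) = -√(1 + Y)/7 (v(Y, O) = -√(Y + 1)/7 = -√(1 + Y)/7)
(1 - 6)*v(4, 4 - 5) = (1 - 6)*(-√(1 + 4)/7) = -(-5)*√5/7 = 5*√5/7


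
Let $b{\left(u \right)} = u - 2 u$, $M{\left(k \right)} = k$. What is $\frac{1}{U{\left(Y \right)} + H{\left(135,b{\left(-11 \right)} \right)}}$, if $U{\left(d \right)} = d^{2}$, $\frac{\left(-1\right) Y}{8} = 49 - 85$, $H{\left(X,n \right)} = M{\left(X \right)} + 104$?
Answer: $\frac{1}{83183} \approx 1.2022 \cdot 10^{-5}$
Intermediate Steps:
$b{\left(u \right)} = - u$
$H{\left(X,n \right)} = 104 + X$ ($H{\left(X,n \right)} = X + 104 = 104 + X$)
$Y = 288$ ($Y = - 8 \left(49 - 85\right) = \left(-8\right) \left(-36\right) = 288$)
$\frac{1}{U{\left(Y \right)} + H{\left(135,b{\left(-11 \right)} \right)}} = \frac{1}{288^{2} + \left(104 + 135\right)} = \frac{1}{82944 + 239} = \frac{1}{83183}$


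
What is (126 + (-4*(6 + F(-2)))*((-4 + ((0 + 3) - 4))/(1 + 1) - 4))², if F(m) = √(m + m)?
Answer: 76820 + 29328*I ≈ 76820.0 + 29328.0*I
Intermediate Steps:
F(m) = √2*√m (F(m) = √(2*m) = √2*√m)
(126 + (-4*(6 + F(-2)))*((-4 + ((0 + 3) - 4))/(1 + 1) - 4))² = (126 + (-4*(6 + √2*√(-2)))*((-4 + ((0 + 3) - 4))/(1 + 1) - 4))² = (126 + (-4*(6 + √2*(I*√2)))*((-4 + (3 - 4))/2 - 4))² = (126 + (-4*(6 + 2*I))*((-4 - 1)*(½) - 4))² = (126 + (-24 - 8*I)*(-5*½ - 4))² = (126 + (-24 - 8*I)*(-5/2 - 4))² = (126 + (-24 - 8*I)*(-13/2))² = (126 + (156 + 52*I))² = (282 + 52*I)²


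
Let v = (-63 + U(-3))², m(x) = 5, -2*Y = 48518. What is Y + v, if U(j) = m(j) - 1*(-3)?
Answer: -21234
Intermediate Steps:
Y = -24259 (Y = -½*48518 = -24259)
U(j) = 8 (U(j) = 5 - 1*(-3) = 5 + 3 = 8)
v = 3025 (v = (-63 + 8)² = (-55)² = 3025)
Y + v = -24259 + 3025 = -21234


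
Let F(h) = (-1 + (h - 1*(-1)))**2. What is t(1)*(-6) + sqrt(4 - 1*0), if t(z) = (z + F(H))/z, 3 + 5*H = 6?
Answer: -154/25 ≈ -6.1600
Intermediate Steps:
H = 3/5 (H = -3/5 + (1/5)*6 = -3/5 + 6/5 = 3/5 ≈ 0.60000)
F(h) = h**2 (F(h) = (-1 + (h + 1))**2 = (-1 + (1 + h))**2 = h**2)
t(z) = (9/25 + z)/z (t(z) = (z + (3/5)**2)/z = (z + 9/25)/z = (9/25 + z)/z)
t(1)*(-6) + sqrt(4 - 1*0) = ((9/25 + 1)/1)*(-6) + sqrt(4 - 1*0) = (1*(34/25))*(-6) + sqrt(4 + 0) = (34/25)*(-6) + sqrt(4) = -204/25 + 2 = -154/25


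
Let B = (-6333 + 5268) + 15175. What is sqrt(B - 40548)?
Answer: I*sqrt(26438) ≈ 162.6*I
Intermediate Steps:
B = 14110 (B = -1065 + 15175 = 14110)
sqrt(B - 40548) = sqrt(14110 - 40548) = sqrt(-26438) = I*sqrt(26438)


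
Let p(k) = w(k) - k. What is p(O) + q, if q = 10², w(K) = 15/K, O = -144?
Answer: 11707/48 ≈ 243.90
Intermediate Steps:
q = 100
p(k) = -k + 15/k (p(k) = 15/k - k = -k + 15/k)
p(O) + q = (-1*(-144) + 15/(-144)) + 100 = (144 + 15*(-1/144)) + 100 = (144 - 5/48) + 100 = 6907/48 + 100 = 11707/48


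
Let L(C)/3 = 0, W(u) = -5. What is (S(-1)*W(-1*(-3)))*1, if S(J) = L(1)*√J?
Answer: 0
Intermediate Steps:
L(C) = 0 (L(C) = 3*0 = 0)
S(J) = 0 (S(J) = 0*√J = 0)
(S(-1)*W(-1*(-3)))*1 = (0*(-5))*1 = 0*1 = 0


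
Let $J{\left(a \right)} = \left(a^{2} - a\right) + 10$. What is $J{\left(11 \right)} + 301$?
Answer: $421$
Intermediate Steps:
$J{\left(a \right)} = 10 + a^{2} - a$
$J{\left(11 \right)} + 301 = \left(10 + 11^{2} - 11\right) + 301 = \left(10 + 121 - 11\right) + 301 = 120 + 301 = 421$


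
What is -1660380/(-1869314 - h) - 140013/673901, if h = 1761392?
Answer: 305292851601/1223368202053 ≈ 0.24955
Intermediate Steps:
-1660380/(-1869314 - h) - 140013/673901 = -1660380/(-1869314 - 1*1761392) - 140013/673901 = -1660380/(-1869314 - 1761392) - 140013*1/673901 = -1660380/(-3630706) - 140013/673901 = -1660380*(-1/3630706) - 140013/673901 = 830190/1815353 - 140013/673901 = 305292851601/1223368202053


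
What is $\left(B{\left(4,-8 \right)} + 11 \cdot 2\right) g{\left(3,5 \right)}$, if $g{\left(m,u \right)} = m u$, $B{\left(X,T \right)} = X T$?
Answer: $-150$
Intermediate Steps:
$B{\left(X,T \right)} = T X$
$\left(B{\left(4,-8 \right)} + 11 \cdot 2\right) g{\left(3,5 \right)} = \left(\left(-8\right) 4 + 11 \cdot 2\right) 3 \cdot 5 = \left(-32 + 22\right) 15 = \left(-10\right) 15 = -150$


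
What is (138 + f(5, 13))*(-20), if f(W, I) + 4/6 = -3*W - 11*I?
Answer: 1240/3 ≈ 413.33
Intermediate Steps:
f(W, I) = -⅔ - 11*I - 3*W (f(W, I) = -⅔ + (-3*W - 11*I) = -⅔ + (-11*I - 3*W) = -⅔ - 11*I - 3*W)
(138 + f(5, 13))*(-20) = (138 + (-⅔ - 11*13 - 3*5))*(-20) = (138 + (-⅔ - 143 - 15))*(-20) = (138 - 476/3)*(-20) = -62/3*(-20) = 1240/3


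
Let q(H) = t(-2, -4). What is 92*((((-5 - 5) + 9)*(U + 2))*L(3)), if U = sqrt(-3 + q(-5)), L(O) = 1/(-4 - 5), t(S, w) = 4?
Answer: 92/3 ≈ 30.667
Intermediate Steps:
q(H) = 4
L(O) = -1/9 (L(O) = 1/(-9) = -1/9)
U = 1 (U = sqrt(-3 + 4) = sqrt(1) = 1)
92*((((-5 - 5) + 9)*(U + 2))*L(3)) = 92*((((-5 - 5) + 9)*(1 + 2))*(-1/9)) = 92*(((-10 + 9)*3)*(-1/9)) = 92*(-1*3*(-1/9)) = 92*(-3*(-1/9)) = 92*(1/3) = 92/3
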